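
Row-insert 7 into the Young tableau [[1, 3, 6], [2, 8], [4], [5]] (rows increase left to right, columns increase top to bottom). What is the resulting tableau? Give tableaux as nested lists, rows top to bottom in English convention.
[[1, 3, 6, 7], [2, 8], [4], [5]]

7 is larger than every entry of row 1, so it is appended to row 1. The new tableau is [[1, 3, 6, 7], [2, 8], [4], [5]].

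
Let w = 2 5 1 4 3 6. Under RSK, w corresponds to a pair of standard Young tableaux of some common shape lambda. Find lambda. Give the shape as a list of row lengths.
[3, 2, 1]

RSK row insertion gives P = [[1, 3, 6], [2, 4], [5]], which has shape [3, 2, 1].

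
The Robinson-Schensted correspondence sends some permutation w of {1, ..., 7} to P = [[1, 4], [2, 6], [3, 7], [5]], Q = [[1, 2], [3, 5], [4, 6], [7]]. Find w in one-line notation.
Reverse the RSK construction: for i from n down to 1, find the cell of Q containing i, remove the entry at that cell from P, and reverse-bump it up through P; the value ejected from row 1 is w(i).

Step i=7: Q has 7 at row 4, column 1; remove 5 from row 4 of P and reverse-bump: 5 enters row 3 and ejects 3; 3 enters row 2 and ejects 2; 2 enters row 1 and ejects 1. So w(7) = 1. P is now [[2, 4], [3, 6], [5, 7]].
Step i=6: Q has 6 at row 3, column 2; remove 7 from row 3 of P and reverse-bump: 7 enters row 2 and ejects 6; 6 enters row 1 and ejects 4. So w(6) = 4. P is now [[2, 6], [3, 7], [5]].
Step i=5: Q has 5 at row 2, column 2; remove 7 from row 2 of P and reverse-bump: 7 enters row 1 and ejects 6. So w(5) = 6. P is now [[2, 7], [3], [5]].
Step i=4: Q has 4 at row 3, column 1; remove 5 from row 3 of P and reverse-bump: 5 enters row 2 and ejects 3; 3 enters row 1 and ejects 2. So w(4) = 2. P is now [[3, 7], [5]].
Step i=3: Q has 3 at row 2, column 1; remove 5 from row 2 of P and reverse-bump: 5 enters row 1 and ejects 3. So w(3) = 3. P is now [[5, 7]].
Step i=2: Q has 2 at row 1, column 2; remove that cell from P, ejecting 7. So w(2) = 7. P is now [[5]].
Step i=1: Q has 1 at row 1, column 1; remove that cell from P, ejecting 5. So w(1) = 5. P is now [].

So w = 5 7 3 2 6 4 1.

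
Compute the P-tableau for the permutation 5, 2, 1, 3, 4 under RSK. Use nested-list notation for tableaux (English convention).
Insert 5: appended to row 1. P = [[5]].
Insert 2: 2 bumps 5 from row 1; 5 starts row 2. P = [[2], [5]].
Insert 1: 1 bumps 2 from row 1; 2 bumps 5 from row 2; 5 starts row 3. P = [[1], [2], [5]].
Insert 3: appended to row 1. P = [[1, 3], [2], [5]].
Insert 4: appended to row 1. P = [[1, 3, 4], [2], [5]].

So P = [[1, 3, 4], [2], [5]].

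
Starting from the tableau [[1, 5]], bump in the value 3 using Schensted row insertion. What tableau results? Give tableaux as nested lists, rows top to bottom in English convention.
[[1, 3], [5]]

In row 1, 3 replaces 5 (the leftmost entry greater than 3); 5 is bumped to row 2. 5 starts a new row 2. The new tableau is [[1, 3], [5]].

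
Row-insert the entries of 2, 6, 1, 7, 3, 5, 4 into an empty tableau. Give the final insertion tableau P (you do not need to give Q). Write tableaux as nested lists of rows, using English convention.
Insert 2: appended to row 1. P = [[2]].
Insert 6: appended to row 1. P = [[2, 6]].
Insert 1: 1 bumps 2 from row 1; 2 starts row 2. P = [[1, 6], [2]].
Insert 7: appended to row 1. P = [[1, 6, 7], [2]].
Insert 3: 3 bumps 6 from row 1; 6 appends to row 2. P = [[1, 3, 7], [2, 6]].
Insert 5: 5 bumps 7 from row 1; 7 appends to row 2. P = [[1, 3, 5], [2, 6, 7]].
Insert 4: 4 bumps 5 from row 1; 5 bumps 6 from row 2; 6 starts row 3. P = [[1, 3, 4], [2, 5, 7], [6]].

So P = [[1, 3, 4], [2, 5, 7], [6]].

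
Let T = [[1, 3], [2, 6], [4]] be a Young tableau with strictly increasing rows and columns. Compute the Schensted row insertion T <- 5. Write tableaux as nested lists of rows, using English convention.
5 is larger than every entry of row 1, so it is appended to row 1. The new tableau is [[1, 3, 5], [2, 6], [4]].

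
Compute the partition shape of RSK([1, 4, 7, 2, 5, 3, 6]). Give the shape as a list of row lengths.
[4, 2, 1]

Row-insert each entry into an empty tableau.

After inserting 1: P = [[1]].
After inserting 4: P = [[1, 4]].
After inserting 7: P = [[1, 4, 7]].
After inserting 2: P = [[1, 2, 7], [4]].
After inserting 5: P = [[1, 2, 5], [4, 7]].
After inserting 3: P = [[1, 2, 3], [4, 5], [7]].
After inserting 6: P = [[1, 2, 3, 6], [4, 5], [7]].

The final insertion tableau P = [[1, 2, 3, 6], [4, 5], [7]] has shape [4, 2, 1].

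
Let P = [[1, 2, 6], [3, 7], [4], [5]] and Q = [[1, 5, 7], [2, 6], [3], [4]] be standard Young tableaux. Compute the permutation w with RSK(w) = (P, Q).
5 4 3 1 7 2 6

Reverse the RSK construction: for i from n down to 1, find the cell of Q containing i, remove the entry at that cell from P, and reverse-bump it up through P; the value ejected from row 1 is w(i).

Step i=7: Q has 7 at row 1, column 3; remove that cell from P, ejecting 6. So w(7) = 6. P is now [[1, 2], [3, 7], [4], [5]].
Step i=6: Q has 6 at row 2, column 2; remove 7 from row 2 of P and reverse-bump: 7 enters row 1 and ejects 2. So w(6) = 2. P is now [[1, 7], [3], [4], [5]].
Step i=5: Q has 5 at row 1, column 2; remove that cell from P, ejecting 7. So w(5) = 7. P is now [[1], [3], [4], [5]].
Step i=4: Q has 4 at row 4, column 1; remove 5 from row 4 of P and reverse-bump: 5 enters row 3 and ejects 4; 4 enters row 2 and ejects 3; 3 enters row 1 and ejects 1. So w(4) = 1. P is now [[3], [4], [5]].
Step i=3: Q has 3 at row 3, column 1; remove 5 from row 3 of P and reverse-bump: 5 enters row 2 and ejects 4; 4 enters row 1 and ejects 3. So w(3) = 3. P is now [[4], [5]].
Step i=2: Q has 2 at row 2, column 1; remove 5 from row 2 of P and reverse-bump: 5 enters row 1 and ejects 4. So w(2) = 4. P is now [[5]].
Step i=1: Q has 1 at row 1, column 1; remove that cell from P, ejecting 5. So w(1) = 5. P is now [].

So w = 5 4 3 1 7 2 6.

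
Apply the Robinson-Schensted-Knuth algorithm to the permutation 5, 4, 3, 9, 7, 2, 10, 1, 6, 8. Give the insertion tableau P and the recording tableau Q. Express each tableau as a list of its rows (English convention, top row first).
P = [[1, 6, 8], [2, 7, 10], [3, 9], [4], [5]], Q = [[1, 4, 7], [2, 5, 10], [3, 9], [6], [8]]

Insert each entry of the permutation into P by Schensted row insertion, recording in Q the position of each new cell.

Insert 5: appended to row 1. P = [[5]].
Insert 4: 4 bumps 5 from row 1; 5 starts row 2. P = [[4], [5]].
Insert 3: 3 bumps 4 from row 1; 4 bumps 5 from row 2; 5 starts row 3. P = [[3], [4], [5]].
Insert 9: appended to row 1. P = [[3, 9], [4], [5]].
Insert 7: 7 bumps 9 from row 1; 9 appends to row 2. P = [[3, 7], [4, 9], [5]].
Insert 2: 2 bumps 3 from row 1; 3 bumps 4 from row 2; 4 bumps 5 from row 3; 5 starts row 4. P = [[2, 7], [3, 9], [4], [5]].
Insert 10: appended to row 1. P = [[2, 7, 10], [3, 9], [4], [5]].
Insert 1: 1 bumps 2 from row 1; 2 bumps 3 from row 2; 3 bumps 4 from row 3; 4 bumps 5 from row 4; 5 starts row 5. P = [[1, 7, 10], [2, 9], [3], [4], [5]].
Insert 6: 6 bumps 7 from row 1; 7 bumps 9 from row 2; 9 appends to row 3. P = [[1, 6, 10], [2, 7], [3, 9], [4], [5]].
Insert 8: 8 bumps 10 from row 1; 10 appends to row 2. P = [[1, 6, 8], [2, 7, 10], [3, 9], [4], [5]].

So P = [[1, 6, 8], [2, 7, 10], [3, 9], [4], [5]], Q = [[1, 4, 7], [2, 5, 10], [3, 9], [6], [8]].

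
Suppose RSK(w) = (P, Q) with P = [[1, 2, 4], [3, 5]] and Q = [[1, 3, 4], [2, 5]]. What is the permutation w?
3 1 2 5 4

Reverse the RSK construction: for i from n down to 1, find the cell of Q containing i, remove the entry at that cell from P, and reverse-bump it up through P; the value ejected from row 1 is w(i).

Step i=5: Q has 5 at row 2, column 2; remove 5 from row 2 of P and reverse-bump: 5 enters row 1 and ejects 4. So w(5) = 4. P is now [[1, 2, 5], [3]].
Step i=4: Q has 4 at row 1, column 3; remove that cell from P, ejecting 5. So w(4) = 5. P is now [[1, 2], [3]].
Step i=3: Q has 3 at row 1, column 2; remove that cell from P, ejecting 2. So w(3) = 2. P is now [[1], [3]].
Step i=2: Q has 2 at row 2, column 1; remove 3 from row 2 of P and reverse-bump: 3 enters row 1 and ejects 1. So w(2) = 1. P is now [[3]].
Step i=1: Q has 1 at row 1, column 1; remove that cell from P, ejecting 3. So w(1) = 3. P is now [].

So w = 3 1 2 5 4.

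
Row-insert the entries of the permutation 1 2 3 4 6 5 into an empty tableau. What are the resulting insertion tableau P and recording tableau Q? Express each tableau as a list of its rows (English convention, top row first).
Insert each entry of the permutation into P by Schensted row insertion, recording in Q the position of each new cell.

Insert 1: appended to row 1. P = [[1]], Q = [[1]].
Insert 2: appended to row 1. P = [[1, 2]], Q = [[1, 2]].
Insert 3: appended to row 1. P = [[1, 2, 3]], Q = [[1, 2, 3]].
Insert 4: appended to row 1. P = [[1, 2, 3, 4]], Q = [[1, 2, 3, 4]].
Insert 6: appended to row 1. P = [[1, 2, 3, 4, 6]], Q = [[1, 2, 3, 4, 5]].
Insert 5: 5 bumps 6 from row 1; 6 starts row 2. P = [[1, 2, 3, 4, 5], [6]], Q = [[1, 2, 3, 4, 5], [6]].

So P = [[1, 2, 3, 4, 5], [6]], Q = [[1, 2, 3, 4, 5], [6]].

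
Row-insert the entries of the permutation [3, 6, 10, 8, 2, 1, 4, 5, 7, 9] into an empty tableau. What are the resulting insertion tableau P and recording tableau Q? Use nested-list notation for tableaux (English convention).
Insert each entry of the permutation into P by Schensted row insertion, recording in Q the position of each new cell.

Insert 3: appended to row 1. P = [[3]].
Insert 6: appended to row 1. P = [[3, 6]].
Insert 10: appended to row 1. P = [[3, 6, 10]].
Insert 8: 8 bumps 10 from row 1; 10 starts row 2. P = [[3, 6, 8], [10]].
Insert 2: 2 bumps 3 from row 1; 3 bumps 10 from row 2; 10 starts row 3. P = [[2, 6, 8], [3], [10]].
Insert 1: 1 bumps 2 from row 1; 2 bumps 3 from row 2; 3 bumps 10 from row 3; 10 starts row 4. P = [[1, 6, 8], [2], [3], [10]].
Insert 4: 4 bumps 6 from row 1; 6 appends to row 2. P = [[1, 4, 8], [2, 6], [3], [10]].
Insert 5: 5 bumps 8 from row 1; 8 appends to row 2. P = [[1, 4, 5], [2, 6, 8], [3], [10]].
Insert 7: appended to row 1. P = [[1, 4, 5, 7], [2, 6, 8], [3], [10]].
Insert 9: appended to row 1. P = [[1, 4, 5, 7, 9], [2, 6, 8], [3], [10]].

So P = [[1, 4, 5, 7, 9], [2, 6, 8], [3], [10]], Q = [[1, 2, 3, 9, 10], [4, 7, 8], [5], [6]].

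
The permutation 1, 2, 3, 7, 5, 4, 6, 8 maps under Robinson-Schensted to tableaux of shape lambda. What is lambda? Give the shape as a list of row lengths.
[6, 1, 1]

RSK row insertion gives P = [[1, 2, 3, 4, 6, 8], [5], [7]], which has shape [6, 1, 1].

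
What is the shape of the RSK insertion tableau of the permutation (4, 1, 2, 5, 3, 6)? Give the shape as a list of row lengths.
Row-insert each entry into an empty tableau.

After inserting 4: P = [[4]].
After inserting 1: P = [[1], [4]].
After inserting 2: P = [[1, 2], [4]].
After inserting 5: P = [[1, 2, 5], [4]].
After inserting 3: P = [[1, 2, 3], [4, 5]].
After inserting 6: P = [[1, 2, 3, 6], [4, 5]].

The final insertion tableau P = [[1, 2, 3, 6], [4, 5]] has shape [4, 2].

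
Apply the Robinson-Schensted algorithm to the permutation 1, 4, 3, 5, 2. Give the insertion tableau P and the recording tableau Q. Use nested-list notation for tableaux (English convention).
P = [[1, 2, 5], [3], [4]], Q = [[1, 2, 4], [3], [5]]

Insert each entry of the permutation into P by Schensted row insertion, recording in Q the position of each new cell.

Insert 1: appended to row 1. P = [[1]], Q = [[1]].
Insert 4: appended to row 1. P = [[1, 4]], Q = [[1, 2]].
Insert 3: 3 bumps 4 from row 1; 4 starts row 2. P = [[1, 3], [4]], Q = [[1, 2], [3]].
Insert 5: appended to row 1. P = [[1, 3, 5], [4]], Q = [[1, 2, 4], [3]].
Insert 2: 2 bumps 3 from row 1; 3 bumps 4 from row 2; 4 starts row 3. P = [[1, 2, 5], [3], [4]], Q = [[1, 2, 4], [3], [5]].

So P = [[1, 2, 5], [3], [4]], Q = [[1, 2, 4], [3], [5]].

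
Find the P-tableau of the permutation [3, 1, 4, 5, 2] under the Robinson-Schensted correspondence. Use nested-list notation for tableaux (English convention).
Insert 3: appended to row 1. P = [[3]].
Insert 1: 1 bumps 3 from row 1; 3 starts row 2. P = [[1], [3]].
Insert 4: appended to row 1. P = [[1, 4], [3]].
Insert 5: appended to row 1. P = [[1, 4, 5], [3]].
Insert 2: 2 bumps 4 from row 1; 4 appends to row 2. P = [[1, 2, 5], [3, 4]].

So P = [[1, 2, 5], [3, 4]].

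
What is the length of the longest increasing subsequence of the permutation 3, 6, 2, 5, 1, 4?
2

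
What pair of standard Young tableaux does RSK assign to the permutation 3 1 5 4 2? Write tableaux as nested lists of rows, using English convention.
Insert each entry of the permutation into P by Schensted row insertion, recording in Q the position of each new cell.

After inserting 3: P = [[3]].
After inserting 1: P = [[1], [3]].
After inserting 5: P = [[1, 5], [3]].
After inserting 4: P = [[1, 4], [3, 5]].
After inserting 2: P = [[1, 2], [3, 4], [5]].

So P = [[1, 2], [3, 4], [5]], Q = [[1, 3], [2, 4], [5]].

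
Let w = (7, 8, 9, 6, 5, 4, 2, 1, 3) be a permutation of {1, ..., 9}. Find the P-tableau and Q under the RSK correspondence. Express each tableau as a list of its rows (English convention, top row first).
P = [[1, 3, 9], [2, 8], [4], [5], [6], [7]], Q = [[1, 2, 3], [4, 9], [5], [6], [7], [8]]

Insert each entry of the permutation into P by Schensted row insertion, recording in Q the position of each new cell.

After inserting 7: P = [[7]].
After inserting 8: P = [[7, 8]].
After inserting 9: P = [[7, 8, 9]].
After inserting 6: P = [[6, 8, 9], [7]].
After inserting 5: P = [[5, 8, 9], [6], [7]].
After inserting 4: P = [[4, 8, 9], [5], [6], [7]].
After inserting 2: P = [[2, 8, 9], [4], [5], [6], [7]].
After inserting 1: P = [[1, 8, 9], [2], [4], [5], [6], [7]].
After inserting 3: P = [[1, 3, 9], [2, 8], [4], [5], [6], [7]].

So P = [[1, 3, 9], [2, 8], [4], [5], [6], [7]], Q = [[1, 2, 3], [4, 9], [5], [6], [7], [8]].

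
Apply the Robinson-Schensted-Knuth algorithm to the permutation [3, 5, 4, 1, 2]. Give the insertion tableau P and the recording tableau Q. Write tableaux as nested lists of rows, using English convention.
P = [[1, 2], [3, 4], [5]], Q = [[1, 2], [3, 5], [4]]

Insert each entry of the permutation into P by Schensted row insertion, recording in Q the position of each new cell.

Insert 3: appended to row 1. P = [[3]].
Insert 5: appended to row 1. P = [[3, 5]].
Insert 4: 4 bumps 5 from row 1; 5 starts row 2. P = [[3, 4], [5]].
Insert 1: 1 bumps 3 from row 1; 3 bumps 5 from row 2; 5 starts row 3. P = [[1, 4], [3], [5]].
Insert 2: 2 bumps 4 from row 1; 4 appends to row 2. P = [[1, 2], [3, 4], [5]].

So P = [[1, 2], [3, 4], [5]], Q = [[1, 2], [3, 5], [4]].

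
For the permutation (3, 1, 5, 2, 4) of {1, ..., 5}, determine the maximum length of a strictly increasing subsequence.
3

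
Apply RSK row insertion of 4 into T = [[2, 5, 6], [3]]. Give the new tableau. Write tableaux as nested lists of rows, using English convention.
In row 1, 4 replaces 5 (the leftmost entry greater than 4); 5 is bumped to row 2. 5 is appended to row 2. The new tableau is [[2, 4, 6], [3, 5]].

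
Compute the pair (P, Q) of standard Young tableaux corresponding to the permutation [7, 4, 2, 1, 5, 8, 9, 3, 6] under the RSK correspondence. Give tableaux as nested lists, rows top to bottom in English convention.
P = [[1, 3, 6, 9], [2, 5, 8], [4], [7]], Q = [[1, 5, 6, 7], [2, 8, 9], [3], [4]]

Insert each entry of the permutation into P by Schensted row insertion, recording in Q the position of each new cell.

Insert 7: appended to row 1. P = [[7]], Q = [[1]].
Insert 4: 4 bumps 7 from row 1; 7 starts row 2. P = [[4], [7]], Q = [[1], [2]].
Insert 2: 2 bumps 4 from row 1; 4 bumps 7 from row 2; 7 starts row 3. P = [[2], [4], [7]], Q = [[1], [2], [3]].
Insert 1: 1 bumps 2 from row 1; 2 bumps 4 from row 2; 4 bumps 7 from row 3; 7 starts row 4. P = [[1], [2], [4], [7]], Q = [[1], [2], [3], [4]].
Insert 5: appended to row 1. P = [[1, 5], [2], [4], [7]], Q = [[1, 5], [2], [3], [4]].
Insert 8: appended to row 1. P = [[1, 5, 8], [2], [4], [7]], Q = [[1, 5, 6], [2], [3], [4]].
Insert 9: appended to row 1. P = [[1, 5, 8, 9], [2], [4], [7]], Q = [[1, 5, 6, 7], [2], [3], [4]].
Insert 3: 3 bumps 5 from row 1; 5 appends to row 2. P = [[1, 3, 8, 9], [2, 5], [4], [7]], Q = [[1, 5, 6, 7], [2, 8], [3], [4]].
Insert 6: 6 bumps 8 from row 1; 8 appends to row 2. P = [[1, 3, 6, 9], [2, 5, 8], [4], [7]], Q = [[1, 5, 6, 7], [2, 8, 9], [3], [4]].

So P = [[1, 3, 6, 9], [2, 5, 8], [4], [7]], Q = [[1, 5, 6, 7], [2, 8, 9], [3], [4]].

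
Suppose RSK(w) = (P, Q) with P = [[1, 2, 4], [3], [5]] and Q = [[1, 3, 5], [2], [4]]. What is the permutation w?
Reverse the RSK construction: for i from n down to 1, find the cell of Q containing i, remove the entry at that cell from P, and reverse-bump it up through P; the value ejected from row 1 is w(i).

Step i=5: Q has 5 at row 1, column 3; remove that cell from P, ejecting 4. So w(5) = 4. P is now [[1, 2], [3], [5]].
Step i=4: Q has 4 at row 3, column 1; remove 5 from row 3 of P and reverse-bump: 5 enters row 2 and ejects 3; 3 enters row 1 and ejects 2. So w(4) = 2. P is now [[1, 3], [5]].
Step i=3: Q has 3 at row 1, column 2; remove that cell from P, ejecting 3. So w(3) = 3. P is now [[1], [5]].
Step i=2: Q has 2 at row 2, column 1; remove 5 from row 2 of P and reverse-bump: 5 enters row 1 and ejects 1. So w(2) = 1. P is now [[5]].
Step i=1: Q has 1 at row 1, column 1; remove that cell from P, ejecting 5. So w(1) = 5. P is now [].

So w = 5 1 3 2 4.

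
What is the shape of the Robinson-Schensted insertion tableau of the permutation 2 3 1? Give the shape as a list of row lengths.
[2, 1]

RSK row insertion gives P = [[1, 3], [2]], which has shape [2, 1].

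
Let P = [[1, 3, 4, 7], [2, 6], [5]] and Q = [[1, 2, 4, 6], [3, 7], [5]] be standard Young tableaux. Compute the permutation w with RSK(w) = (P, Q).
2 5 3 6 1 7 4

Reverse the RSK construction: for i from n down to 1, find the cell of Q containing i, remove the entry at that cell from P, and reverse-bump it up through P; the value ejected from row 1 is w(i).

Step i=7: Q has 7 at row 2, column 2; remove 6 from row 2 of P and reverse-bump: 6 enters row 1 and ejects 4. So w(7) = 4. P is now [[1, 3, 6, 7], [2], [5]].
Step i=6: Q has 6 at row 1, column 4; remove that cell from P, ejecting 7. So w(6) = 7. P is now [[1, 3, 6], [2], [5]].
Step i=5: Q has 5 at row 3, column 1; remove 5 from row 3 of P and reverse-bump: 5 enters row 2 and ejects 2; 2 enters row 1 and ejects 1. So w(5) = 1. P is now [[2, 3, 6], [5]].
Step i=4: Q has 4 at row 1, column 3; remove that cell from P, ejecting 6. So w(4) = 6. P is now [[2, 3], [5]].
Step i=3: Q has 3 at row 2, column 1; remove 5 from row 2 of P and reverse-bump: 5 enters row 1 and ejects 3. So w(3) = 3. P is now [[2, 5]].
Step i=2: Q has 2 at row 1, column 2; remove that cell from P, ejecting 5. So w(2) = 5. P is now [[2]].
Step i=1: Q has 1 at row 1, column 1; remove that cell from P, ejecting 2. So w(1) = 2. P is now [].

So w = 2 5 3 6 1 7 4.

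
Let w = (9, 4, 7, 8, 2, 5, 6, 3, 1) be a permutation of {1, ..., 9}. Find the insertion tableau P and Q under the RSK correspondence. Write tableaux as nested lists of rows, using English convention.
Insert each entry of the permutation into P by Schensted row insertion, recording in Q the position of each new cell.

Insert 9: appended to row 1. P = [[9]], Q = [[1]].
Insert 4: 4 bumps 9 from row 1; 9 starts row 2. P = [[4], [9]], Q = [[1], [2]].
Insert 7: appended to row 1. P = [[4, 7], [9]], Q = [[1, 3], [2]].
Insert 8: appended to row 1. P = [[4, 7, 8], [9]], Q = [[1, 3, 4], [2]].
Insert 2: 2 bumps 4 from row 1; 4 bumps 9 from row 2; 9 starts row 3. P = [[2, 7, 8], [4], [9]], Q = [[1, 3, 4], [2], [5]].
Insert 5: 5 bumps 7 from row 1; 7 appends to row 2. P = [[2, 5, 8], [4, 7], [9]], Q = [[1, 3, 4], [2, 6], [5]].
Insert 6: 6 bumps 8 from row 1; 8 appends to row 2. P = [[2, 5, 6], [4, 7, 8], [9]], Q = [[1, 3, 4], [2, 6, 7], [5]].
Insert 3: 3 bumps 5 from row 1; 5 bumps 7 from row 2; 7 bumps 9 from row 3; 9 starts row 4. P = [[2, 3, 6], [4, 5, 8], [7], [9]], Q = [[1, 3, 4], [2, 6, 7], [5], [8]].
Insert 1: 1 bumps 2 from row 1; 2 bumps 4 from row 2; 4 bumps 7 from row 3; 7 bumps 9 from row 4; 9 starts row 5. P = [[1, 3, 6], [2, 5, 8], [4], [7], [9]], Q = [[1, 3, 4], [2, 6, 7], [5], [8], [9]].

So P = [[1, 3, 6], [2, 5, 8], [4], [7], [9]], Q = [[1, 3, 4], [2, 6, 7], [5], [8], [9]].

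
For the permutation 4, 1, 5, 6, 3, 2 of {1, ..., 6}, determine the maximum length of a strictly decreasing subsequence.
3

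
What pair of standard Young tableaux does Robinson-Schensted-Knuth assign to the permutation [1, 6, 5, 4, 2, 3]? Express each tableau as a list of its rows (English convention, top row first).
Insert each entry of the permutation into P by Schensted row insertion, recording in Q the position of each new cell.

Insert 1: appended to row 1. P = [[1]].
Insert 6: appended to row 1. P = [[1, 6]].
Insert 5: 5 bumps 6 from row 1; 6 starts row 2. P = [[1, 5], [6]].
Insert 4: 4 bumps 5 from row 1; 5 bumps 6 from row 2; 6 starts row 3. P = [[1, 4], [5], [6]].
Insert 2: 2 bumps 4 from row 1; 4 bumps 5 from row 2; 5 bumps 6 from row 3; 6 starts row 4. P = [[1, 2], [4], [5], [6]].
Insert 3: appended to row 1. P = [[1, 2, 3], [4], [5], [6]].

So P = [[1, 2, 3], [4], [5], [6]], Q = [[1, 2, 6], [3], [4], [5]].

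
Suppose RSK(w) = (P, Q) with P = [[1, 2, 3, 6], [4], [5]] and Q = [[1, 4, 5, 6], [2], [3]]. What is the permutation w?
Reverse the RSK construction: for i from n down to 1, find the cell of Q containing i, remove the entry at that cell from P, and reverse-bump it up through P; the value ejected from row 1 is w(i).

Step i=6: Q has 6 at row 1, column 4; remove that cell from P, ejecting 6. So w(6) = 6. P is now [[1, 2, 3], [4], [5]].
Step i=5: Q has 5 at row 1, column 3; remove that cell from P, ejecting 3. So w(5) = 3. P is now [[1, 2], [4], [5]].
Step i=4: Q has 4 at row 1, column 2; remove that cell from P, ejecting 2. So w(4) = 2. P is now [[1], [4], [5]].
Step i=3: Q has 3 at row 3, column 1; remove 5 from row 3 of P and reverse-bump: 5 enters row 2 and ejects 4; 4 enters row 1 and ejects 1. So w(3) = 1. P is now [[4], [5]].
Step i=2: Q has 2 at row 2, column 1; remove 5 from row 2 of P and reverse-bump: 5 enters row 1 and ejects 4. So w(2) = 4. P is now [[5]].
Step i=1: Q has 1 at row 1, column 1; remove that cell from P, ejecting 5. So w(1) = 5. P is now [].

So w = 5 4 1 2 3 6.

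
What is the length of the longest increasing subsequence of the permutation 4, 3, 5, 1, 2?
2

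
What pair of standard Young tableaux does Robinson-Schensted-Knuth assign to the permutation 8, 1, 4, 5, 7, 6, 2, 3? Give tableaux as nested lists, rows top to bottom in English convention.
Insert each entry of the permutation into P by Schensted row insertion, recording in Q the position of each new cell.

Insert 8: appended to row 1. P = [[8]].
Insert 1: 1 bumps 8 from row 1; 8 starts row 2. P = [[1], [8]].
Insert 4: appended to row 1. P = [[1, 4], [8]].
Insert 5: appended to row 1. P = [[1, 4, 5], [8]].
Insert 7: appended to row 1. P = [[1, 4, 5, 7], [8]].
Insert 6: 6 bumps 7 from row 1; 7 bumps 8 from row 2; 8 starts row 3. P = [[1, 4, 5, 6], [7], [8]].
Insert 2: 2 bumps 4 from row 1; 4 bumps 7 from row 2; 7 bumps 8 from row 3; 8 starts row 4. P = [[1, 2, 5, 6], [4], [7], [8]].
Insert 3: 3 bumps 5 from row 1; 5 appends to row 2. P = [[1, 2, 3, 6], [4, 5], [7], [8]].

So P = [[1, 2, 3, 6], [4, 5], [7], [8]], Q = [[1, 3, 4, 5], [2, 8], [6], [7]].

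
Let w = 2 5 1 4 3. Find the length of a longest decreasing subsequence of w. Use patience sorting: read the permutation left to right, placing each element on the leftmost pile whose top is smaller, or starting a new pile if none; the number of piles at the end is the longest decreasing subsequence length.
2: new pile. tops = [2]
5: onto pile 1 (replacing 2). tops = [5]
1: new pile. tops = [5, 1]
4: onto pile 2 (replacing 1). tops = [5, 4]
3: new pile. tops = [5, 4, 3]

3 piles, so the longest decreasing subsequence has length 3.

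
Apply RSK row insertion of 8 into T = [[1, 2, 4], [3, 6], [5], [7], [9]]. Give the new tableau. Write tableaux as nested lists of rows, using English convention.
[[1, 2, 4, 8], [3, 6], [5], [7], [9]]

8 is larger than every entry of row 1, so it is appended to row 1. The new tableau is [[1, 2, 4, 8], [3, 6], [5], [7], [9]].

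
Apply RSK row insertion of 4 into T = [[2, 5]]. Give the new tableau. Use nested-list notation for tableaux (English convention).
In row 1, 4 replaces 5 (the leftmost entry greater than 4); 5 is bumped to row 2. 5 starts a new row 2. The new tableau is [[2, 4], [5]].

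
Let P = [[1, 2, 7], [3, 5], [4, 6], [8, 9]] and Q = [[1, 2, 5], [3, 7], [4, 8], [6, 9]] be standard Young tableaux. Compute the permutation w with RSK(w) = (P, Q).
Reverse the RSK construction: for i from n down to 1, find the cell of Q containing i, remove the entry at that cell from P, and reverse-bump it up through P; the value ejected from row 1 is w(i).

Step i=9: Q has 9 at row 4, column 2; remove 9 from row 4 of P and reverse-bump: 9 enters row 3 and ejects 6; 6 enters row 2 and ejects 5; 5 enters row 1 and ejects 2. So w(9) = 2. P is now [[1, 5, 7], [3, 6], [4, 9], [8]].
Step i=8: Q has 8 at row 3, column 2; remove 9 from row 3 of P and reverse-bump: 9 enters row 2 and ejects 6; 6 enters row 1 and ejects 5. So w(8) = 5. P is now [[1, 6, 7], [3, 9], [4], [8]].
Step i=7: Q has 7 at row 2, column 2; remove 9 from row 2 of P and reverse-bump: 9 enters row 1 and ejects 7. So w(7) = 7. P is now [[1, 6, 9], [3], [4], [8]].
Step i=6: Q has 6 at row 4, column 1; remove 8 from row 4 of P and reverse-bump: 8 enters row 3 and ejects 4; 4 enters row 2 and ejects 3; 3 enters row 1 and ejects 1. So w(6) = 1. P is now [[3, 6, 9], [4], [8]].
Step i=5: Q has 5 at row 1, column 3; remove that cell from P, ejecting 9. So w(5) = 9. P is now [[3, 6], [4], [8]].
Step i=4: Q has 4 at row 3, column 1; remove 8 from row 3 of P and reverse-bump: 8 enters row 2 and ejects 4; 4 enters row 1 and ejects 3. So w(4) = 3. P is now [[4, 6], [8]].
Step i=3: Q has 3 at row 2, column 1; remove 8 from row 2 of P and reverse-bump: 8 enters row 1 and ejects 6. So w(3) = 6. P is now [[4, 8]].
Step i=2: Q has 2 at row 1, column 2; remove that cell from P, ejecting 8. So w(2) = 8. P is now [[4]].
Step i=1: Q has 1 at row 1, column 1; remove that cell from P, ejecting 4. So w(1) = 4. P is now [].

So w = 4 8 6 3 9 1 7 5 2.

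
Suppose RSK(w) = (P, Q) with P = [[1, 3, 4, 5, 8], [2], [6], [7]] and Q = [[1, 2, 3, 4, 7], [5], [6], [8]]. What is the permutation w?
Reverse RSK: for i = n, n-1, ..., 1, locate i in Q, remove the corresponding corner cell from P, and reverse-bump its entry up through P; the value ejected from row 1 is w(i).

So w = 2 3 4 7 6 5 8 1.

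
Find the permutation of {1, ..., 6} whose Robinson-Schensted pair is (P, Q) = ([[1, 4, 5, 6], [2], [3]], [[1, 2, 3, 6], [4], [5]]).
3 4 5 2 1 6

Reverse the RSK construction: for i from n down to 1, find the cell of Q containing i, remove the entry at that cell from P, and reverse-bump it up through P; the value ejected from row 1 is w(i).

Step i=6: Q has 6 at row 1, column 4; remove that cell from P, ejecting 6. So w(6) = 6. P is now [[1, 4, 5], [2], [3]].
Step i=5: Q has 5 at row 3, column 1; remove 3 from row 3 of P and reverse-bump: 3 enters row 2 and ejects 2; 2 enters row 1 and ejects 1. So w(5) = 1. P is now [[2, 4, 5], [3]].
Step i=4: Q has 4 at row 2, column 1; remove 3 from row 2 of P and reverse-bump: 3 enters row 1 and ejects 2. So w(4) = 2. P is now [[3, 4, 5]].
Step i=3: Q has 3 at row 1, column 3; remove that cell from P, ejecting 5. So w(3) = 5. P is now [[3, 4]].
Step i=2: Q has 2 at row 1, column 2; remove that cell from P, ejecting 4. So w(2) = 4. P is now [[3]].
Step i=1: Q has 1 at row 1, column 1; remove that cell from P, ejecting 3. So w(1) = 3. P is now [].

So w = 3 4 5 2 1 6.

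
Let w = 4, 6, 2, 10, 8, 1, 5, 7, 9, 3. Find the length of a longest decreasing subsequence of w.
4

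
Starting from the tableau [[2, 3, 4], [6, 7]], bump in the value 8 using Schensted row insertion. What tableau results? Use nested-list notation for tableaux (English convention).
8 is larger than every entry of row 1, so it is appended to row 1. The new tableau is [[2, 3, 4, 8], [6, 7]].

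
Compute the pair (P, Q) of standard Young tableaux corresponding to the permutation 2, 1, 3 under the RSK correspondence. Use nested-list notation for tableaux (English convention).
Insert each entry of the permutation into P by Schensted row insertion, recording in Q the position of each new cell.

Insert 2: appended to row 1. P = [[2]].
Insert 1: 1 bumps 2 from row 1; 2 starts row 2. P = [[1], [2]].
Insert 3: appended to row 1. P = [[1, 3], [2]].

So P = [[1, 3], [2]], Q = [[1, 3], [2]].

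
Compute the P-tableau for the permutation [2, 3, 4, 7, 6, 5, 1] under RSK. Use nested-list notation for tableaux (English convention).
Insert 2: appended to row 1. P = [[2]].
Insert 3: appended to row 1. P = [[2, 3]].
Insert 4: appended to row 1. P = [[2, 3, 4]].
Insert 7: appended to row 1. P = [[2, 3, 4, 7]].
Insert 6: 6 bumps 7 from row 1; 7 starts row 2. P = [[2, 3, 4, 6], [7]].
Insert 5: 5 bumps 6 from row 1; 6 bumps 7 from row 2; 7 starts row 3. P = [[2, 3, 4, 5], [6], [7]].
Insert 1: 1 bumps 2 from row 1; 2 bumps 6 from row 2; 6 bumps 7 from row 3; 7 starts row 4. P = [[1, 3, 4, 5], [2], [6], [7]].

So P = [[1, 3, 4, 5], [2], [6], [7]].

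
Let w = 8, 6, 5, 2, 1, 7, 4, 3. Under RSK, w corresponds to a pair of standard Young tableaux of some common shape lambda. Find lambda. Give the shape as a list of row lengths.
RSK row insertion gives P = [[1, 3], [2, 4], [5, 7], [6], [8]], which has shape [2, 2, 2, 1, 1].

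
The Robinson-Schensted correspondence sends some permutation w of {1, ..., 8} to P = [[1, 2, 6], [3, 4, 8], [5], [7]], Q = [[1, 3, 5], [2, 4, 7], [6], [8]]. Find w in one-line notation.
3 1 7 5 8 4 6 2

Reverse the RSK construction: for i from n down to 1, find the cell of Q containing i, remove the entry at that cell from P, and reverse-bump it up through P; the value ejected from row 1 is w(i).

Step i=8: Q has 8 at row 4, column 1; remove 7 from row 4 of P and reverse-bump: 7 enters row 3 and ejects 5; 5 enters row 2 and ejects 4; 4 enters row 1 and ejects 2. So w(8) = 2. P is now [[1, 4, 6], [3, 5, 8], [7]].
Step i=7: Q has 7 at row 2, column 3; remove 8 from row 2 of P and reverse-bump: 8 enters row 1 and ejects 6. So w(7) = 6. P is now [[1, 4, 8], [3, 5], [7]].
Step i=6: Q has 6 at row 3, column 1; remove 7 from row 3 of P and reverse-bump: 7 enters row 2 and ejects 5; 5 enters row 1 and ejects 4. So w(6) = 4. P is now [[1, 5, 8], [3, 7]].
Step i=5: Q has 5 at row 1, column 3; remove that cell from P, ejecting 8. So w(5) = 8. P is now [[1, 5], [3, 7]].
Step i=4: Q has 4 at row 2, column 2; remove 7 from row 2 of P and reverse-bump: 7 enters row 1 and ejects 5. So w(4) = 5. P is now [[1, 7], [3]].
Step i=3: Q has 3 at row 1, column 2; remove that cell from P, ejecting 7. So w(3) = 7. P is now [[1], [3]].
Step i=2: Q has 2 at row 2, column 1; remove 3 from row 2 of P and reverse-bump: 3 enters row 1 and ejects 1. So w(2) = 1. P is now [[3]].
Step i=1: Q has 1 at row 1, column 1; remove that cell from P, ejecting 3. So w(1) = 3. P is now [].

So w = 3 1 7 5 8 4 6 2.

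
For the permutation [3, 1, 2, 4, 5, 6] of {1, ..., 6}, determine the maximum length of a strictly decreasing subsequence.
2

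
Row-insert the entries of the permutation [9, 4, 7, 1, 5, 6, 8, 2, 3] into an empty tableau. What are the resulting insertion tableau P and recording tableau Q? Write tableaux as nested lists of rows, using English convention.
P = [[1, 2, 3, 8], [4, 5, 6], [7], [9]], Q = [[1, 3, 6, 7], [2, 5, 9], [4], [8]]

Insert each entry of the permutation into P by Schensted row insertion, recording in Q the position of each new cell.

Insert 9: appended to row 1. P = [[9]], Q = [[1]].
Insert 4: 4 bumps 9 from row 1; 9 starts row 2. P = [[4], [9]], Q = [[1], [2]].
Insert 7: appended to row 1. P = [[4, 7], [9]], Q = [[1, 3], [2]].
Insert 1: 1 bumps 4 from row 1; 4 bumps 9 from row 2; 9 starts row 3. P = [[1, 7], [4], [9]], Q = [[1, 3], [2], [4]].
Insert 5: 5 bumps 7 from row 1; 7 appends to row 2. P = [[1, 5], [4, 7], [9]], Q = [[1, 3], [2, 5], [4]].
Insert 6: appended to row 1. P = [[1, 5, 6], [4, 7], [9]], Q = [[1, 3, 6], [2, 5], [4]].
Insert 8: appended to row 1. P = [[1, 5, 6, 8], [4, 7], [9]], Q = [[1, 3, 6, 7], [2, 5], [4]].
Insert 2: 2 bumps 5 from row 1; 5 bumps 7 from row 2; 7 bumps 9 from row 3; 9 starts row 4. P = [[1, 2, 6, 8], [4, 5], [7], [9]], Q = [[1, 3, 6, 7], [2, 5], [4], [8]].
Insert 3: 3 bumps 6 from row 1; 6 appends to row 2. P = [[1, 2, 3, 8], [4, 5, 6], [7], [9]], Q = [[1, 3, 6, 7], [2, 5, 9], [4], [8]].

So P = [[1, 2, 3, 8], [4, 5, 6], [7], [9]], Q = [[1, 3, 6, 7], [2, 5, 9], [4], [8]].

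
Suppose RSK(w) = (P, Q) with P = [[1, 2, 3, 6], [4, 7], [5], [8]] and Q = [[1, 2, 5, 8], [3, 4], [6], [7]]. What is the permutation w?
5 8 1 2 7 4 3 6

Reverse the RSK construction: for i from n down to 1, find the cell of Q containing i, remove the entry at that cell from P, and reverse-bump it up through P; the value ejected from row 1 is w(i).

Step i=8: Q has 8 at row 1, column 4; remove that cell from P, ejecting 6. So w(8) = 6. P is now [[1, 2, 3], [4, 7], [5], [8]].
Step i=7: Q has 7 at row 4, column 1; remove 8 from row 4 of P and reverse-bump: 8 enters row 3 and ejects 5; 5 enters row 2 and ejects 4; 4 enters row 1 and ejects 3. So w(7) = 3. P is now [[1, 2, 4], [5, 7], [8]].
Step i=6: Q has 6 at row 3, column 1; remove 8 from row 3 of P and reverse-bump: 8 enters row 2 and ejects 7; 7 enters row 1 and ejects 4. So w(6) = 4. P is now [[1, 2, 7], [5, 8]].
Step i=5: Q has 5 at row 1, column 3; remove that cell from P, ejecting 7. So w(5) = 7. P is now [[1, 2], [5, 8]].
Step i=4: Q has 4 at row 2, column 2; remove 8 from row 2 of P and reverse-bump: 8 enters row 1 and ejects 2. So w(4) = 2. P is now [[1, 8], [5]].
Step i=3: Q has 3 at row 2, column 1; remove 5 from row 2 of P and reverse-bump: 5 enters row 1 and ejects 1. So w(3) = 1. P is now [[5, 8]].
Step i=2: Q has 2 at row 1, column 2; remove that cell from P, ejecting 8. So w(2) = 8. P is now [[5]].
Step i=1: Q has 1 at row 1, column 1; remove that cell from P, ejecting 5. So w(1) = 5. P is now [].

So w = 5 8 1 2 7 4 3 6.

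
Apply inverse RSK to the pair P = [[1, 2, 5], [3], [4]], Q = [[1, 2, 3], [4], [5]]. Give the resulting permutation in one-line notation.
1 4 5 3 2

Reverse RSK: for i = n, n-1, ..., 1, locate i in Q, remove the corresponding corner cell from P, and reverse-bump its entry up through P; the value ejected from row 1 is w(i).

So w = 1 4 5 3 2.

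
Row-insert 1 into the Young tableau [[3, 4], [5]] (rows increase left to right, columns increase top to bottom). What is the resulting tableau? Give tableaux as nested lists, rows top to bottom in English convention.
[[1, 4], [3], [5]]

In row 1, 1 replaces 3 (the leftmost entry greater than 1); 3 is bumped to row 2. In row 2, 3 replaces 5 (the leftmost entry greater than 3); 5 is bumped to row 3. 5 starts a new row 3. The new tableau is [[1, 4], [3], [5]].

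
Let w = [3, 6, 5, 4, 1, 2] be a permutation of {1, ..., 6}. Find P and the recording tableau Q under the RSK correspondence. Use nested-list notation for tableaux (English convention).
Insert each entry of the permutation into P by Schensted row insertion, recording in Q the position of each new cell.

Insert 3: appended to row 1. P = [[3]].
Insert 6: appended to row 1. P = [[3, 6]].
Insert 5: 5 bumps 6 from row 1; 6 starts row 2. P = [[3, 5], [6]].
Insert 4: 4 bumps 5 from row 1; 5 bumps 6 from row 2; 6 starts row 3. P = [[3, 4], [5], [6]].
Insert 1: 1 bumps 3 from row 1; 3 bumps 5 from row 2; 5 bumps 6 from row 3; 6 starts row 4. P = [[1, 4], [3], [5], [6]].
Insert 2: 2 bumps 4 from row 1; 4 appends to row 2. P = [[1, 2], [3, 4], [5], [6]].

So P = [[1, 2], [3, 4], [5], [6]], Q = [[1, 2], [3, 6], [4], [5]].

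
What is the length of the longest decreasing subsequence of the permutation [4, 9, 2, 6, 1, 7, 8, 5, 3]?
4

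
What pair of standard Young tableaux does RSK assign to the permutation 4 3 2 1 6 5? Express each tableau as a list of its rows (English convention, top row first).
Insert each entry of the permutation into P by Schensted row insertion, recording in Q the position of each new cell.

Insert 4: appended to row 1. P = [[4]], Q = [[1]].
Insert 3: 3 bumps 4 from row 1; 4 starts row 2. P = [[3], [4]], Q = [[1], [2]].
Insert 2: 2 bumps 3 from row 1; 3 bumps 4 from row 2; 4 starts row 3. P = [[2], [3], [4]], Q = [[1], [2], [3]].
Insert 1: 1 bumps 2 from row 1; 2 bumps 3 from row 2; 3 bumps 4 from row 3; 4 starts row 4. P = [[1], [2], [3], [4]], Q = [[1], [2], [3], [4]].
Insert 6: appended to row 1. P = [[1, 6], [2], [3], [4]], Q = [[1, 5], [2], [3], [4]].
Insert 5: 5 bumps 6 from row 1; 6 appends to row 2. P = [[1, 5], [2, 6], [3], [4]], Q = [[1, 5], [2, 6], [3], [4]].

So P = [[1, 5], [2, 6], [3], [4]], Q = [[1, 5], [2, 6], [3], [4]].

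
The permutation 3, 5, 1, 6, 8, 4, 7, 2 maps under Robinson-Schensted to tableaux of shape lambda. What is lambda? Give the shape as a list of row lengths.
[4, 3, 1]

Row-insert each entry into an empty tableau.

After inserting 3: P = [[3]].
After inserting 5: P = [[3, 5]].
After inserting 1: P = [[1, 5], [3]].
After inserting 6: P = [[1, 5, 6], [3]].
After inserting 8: P = [[1, 5, 6, 8], [3]].
After inserting 4: P = [[1, 4, 6, 8], [3, 5]].
After inserting 7: P = [[1, 4, 6, 7], [3, 5, 8]].
After inserting 2: P = [[1, 2, 6, 7], [3, 4, 8], [5]].

The final insertion tableau P = [[1, 2, 6, 7], [3, 4, 8], [5]] has shape [4, 3, 1].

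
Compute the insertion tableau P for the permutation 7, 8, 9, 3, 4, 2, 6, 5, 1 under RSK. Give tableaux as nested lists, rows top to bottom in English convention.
P = [[1, 4, 5], [2, 6, 9], [3, 8], [7]]

Insert 7: appended to row 1. P = [[7]].
Insert 8: appended to row 1. P = [[7, 8]].
Insert 9: appended to row 1. P = [[7, 8, 9]].
Insert 3: 3 bumps 7 from row 1; 7 starts row 2. P = [[3, 8, 9], [7]].
Insert 4: 4 bumps 8 from row 1; 8 appends to row 2. P = [[3, 4, 9], [7, 8]].
Insert 2: 2 bumps 3 from row 1; 3 bumps 7 from row 2; 7 starts row 3. P = [[2, 4, 9], [3, 8], [7]].
Insert 6: 6 bumps 9 from row 1; 9 appends to row 2. P = [[2, 4, 6], [3, 8, 9], [7]].
Insert 5: 5 bumps 6 from row 1; 6 bumps 8 from row 2; 8 appends to row 3. P = [[2, 4, 5], [3, 6, 9], [7, 8]].
Insert 1: 1 bumps 2 from row 1; 2 bumps 3 from row 2; 3 bumps 7 from row 3; 7 starts row 4. P = [[1, 4, 5], [2, 6, 9], [3, 8], [7]].

So P = [[1, 4, 5], [2, 6, 9], [3, 8], [7]].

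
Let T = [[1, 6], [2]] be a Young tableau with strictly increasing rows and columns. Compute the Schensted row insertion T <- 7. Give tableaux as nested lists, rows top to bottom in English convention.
7 is larger than every entry of row 1, so it is appended to row 1. The new tableau is [[1, 6, 7], [2]].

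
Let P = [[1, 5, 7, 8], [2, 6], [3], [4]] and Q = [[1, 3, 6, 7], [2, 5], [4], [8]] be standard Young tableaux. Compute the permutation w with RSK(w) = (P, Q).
4 3 6 2 5 7 8 1

Reverse the RSK construction: for i from n down to 1, find the cell of Q containing i, remove the entry at that cell from P, and reverse-bump it up through P; the value ejected from row 1 is w(i).

Step i=8: Q has 8 at row 4, column 1; remove 4 from row 4 of P and reverse-bump: 4 enters row 3 and ejects 3; 3 enters row 2 and ejects 2; 2 enters row 1 and ejects 1. So w(8) = 1. P is now [[2, 5, 7, 8], [3, 6], [4]].
Step i=7: Q has 7 at row 1, column 4; remove that cell from P, ejecting 8. So w(7) = 8. P is now [[2, 5, 7], [3, 6], [4]].
Step i=6: Q has 6 at row 1, column 3; remove that cell from P, ejecting 7. So w(6) = 7. P is now [[2, 5], [3, 6], [4]].
Step i=5: Q has 5 at row 2, column 2; remove 6 from row 2 of P and reverse-bump: 6 enters row 1 and ejects 5. So w(5) = 5. P is now [[2, 6], [3], [4]].
Step i=4: Q has 4 at row 3, column 1; remove 4 from row 3 of P and reverse-bump: 4 enters row 2 and ejects 3; 3 enters row 1 and ejects 2. So w(4) = 2. P is now [[3, 6], [4]].
Step i=3: Q has 3 at row 1, column 2; remove that cell from P, ejecting 6. So w(3) = 6. P is now [[3], [4]].
Step i=2: Q has 2 at row 2, column 1; remove 4 from row 2 of P and reverse-bump: 4 enters row 1 and ejects 3. So w(2) = 3. P is now [[4]].
Step i=1: Q has 1 at row 1, column 1; remove that cell from P, ejecting 4. So w(1) = 4. P is now [].

So w = 4 3 6 2 5 7 8 1.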